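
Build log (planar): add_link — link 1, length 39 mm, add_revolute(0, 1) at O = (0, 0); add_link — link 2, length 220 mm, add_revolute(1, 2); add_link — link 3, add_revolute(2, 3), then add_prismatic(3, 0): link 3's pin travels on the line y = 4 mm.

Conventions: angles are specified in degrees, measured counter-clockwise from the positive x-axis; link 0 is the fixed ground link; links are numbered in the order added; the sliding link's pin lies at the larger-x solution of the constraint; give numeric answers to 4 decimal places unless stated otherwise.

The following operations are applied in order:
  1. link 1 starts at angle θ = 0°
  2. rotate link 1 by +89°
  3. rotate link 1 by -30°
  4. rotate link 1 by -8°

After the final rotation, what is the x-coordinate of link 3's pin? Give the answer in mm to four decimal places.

geometry: r = 39 mm, L = 220 mm, e = 4 mm; θ starts at 0°
rotate link 1 by +89°: θ ← 0° +89° = 89°
rotate link 1 by -30°: θ ← 89° -30° = 59°
rotate link 1 by -8°: θ ← 59° -8° = 51°
crank pin P = (r cos θ, r sin θ) = (24.543495, 30.308692)
h = r sin θ − e = 30.308692 − 4 = 26.308692
x = r cos θ + √(L² − h²) = 24.543495 + 218.421273 = 242.964769

242.9648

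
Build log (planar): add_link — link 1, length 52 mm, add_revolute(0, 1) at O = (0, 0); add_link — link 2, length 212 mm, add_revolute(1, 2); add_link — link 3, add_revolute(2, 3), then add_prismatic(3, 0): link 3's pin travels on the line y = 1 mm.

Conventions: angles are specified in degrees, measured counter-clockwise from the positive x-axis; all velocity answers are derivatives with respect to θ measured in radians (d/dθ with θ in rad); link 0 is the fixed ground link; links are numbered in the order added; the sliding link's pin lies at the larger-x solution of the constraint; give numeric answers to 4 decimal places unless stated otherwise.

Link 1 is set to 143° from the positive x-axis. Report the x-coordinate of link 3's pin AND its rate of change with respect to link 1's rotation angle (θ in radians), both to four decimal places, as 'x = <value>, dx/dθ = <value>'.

geometry: r = 52 mm, L = 212 mm, e = 1 mm
crank pin P = (r cos θ, r sin θ) = (-41.529047, 31.294381)
h = r sin θ − e = 31.294381 − 1 = 30.294381
x = r cos θ + √(L² − h²) = -41.529047 + 209.824332 = 168.295286
dx/dθ = −r sin θ − h·r cos θ/√(L² − h²) (θ in radians; h = 30.294381) = -25.298429

x = 168.2953, dx/dθ = -25.2984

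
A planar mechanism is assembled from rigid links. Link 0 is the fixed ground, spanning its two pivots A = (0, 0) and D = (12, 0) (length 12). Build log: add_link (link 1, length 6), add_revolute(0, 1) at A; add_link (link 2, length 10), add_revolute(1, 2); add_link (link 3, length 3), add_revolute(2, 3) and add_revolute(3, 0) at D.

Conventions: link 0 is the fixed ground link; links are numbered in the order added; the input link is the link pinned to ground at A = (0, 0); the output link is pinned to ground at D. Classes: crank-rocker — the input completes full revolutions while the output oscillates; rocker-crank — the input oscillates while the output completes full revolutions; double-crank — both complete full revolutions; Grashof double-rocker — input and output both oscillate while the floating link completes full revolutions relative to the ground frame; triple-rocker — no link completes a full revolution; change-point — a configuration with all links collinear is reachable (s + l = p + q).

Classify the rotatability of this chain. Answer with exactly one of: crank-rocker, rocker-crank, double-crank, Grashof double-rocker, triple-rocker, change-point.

lengths: ground=12, input=6, coupler=10, output=3
sorted: s=3 (shortest), l=12 (longest), p+q=16
s + l = 15 vs p + q = 16
s + l < p + q (Grashof) with shortest = output link → rocker-crank

rocker-crank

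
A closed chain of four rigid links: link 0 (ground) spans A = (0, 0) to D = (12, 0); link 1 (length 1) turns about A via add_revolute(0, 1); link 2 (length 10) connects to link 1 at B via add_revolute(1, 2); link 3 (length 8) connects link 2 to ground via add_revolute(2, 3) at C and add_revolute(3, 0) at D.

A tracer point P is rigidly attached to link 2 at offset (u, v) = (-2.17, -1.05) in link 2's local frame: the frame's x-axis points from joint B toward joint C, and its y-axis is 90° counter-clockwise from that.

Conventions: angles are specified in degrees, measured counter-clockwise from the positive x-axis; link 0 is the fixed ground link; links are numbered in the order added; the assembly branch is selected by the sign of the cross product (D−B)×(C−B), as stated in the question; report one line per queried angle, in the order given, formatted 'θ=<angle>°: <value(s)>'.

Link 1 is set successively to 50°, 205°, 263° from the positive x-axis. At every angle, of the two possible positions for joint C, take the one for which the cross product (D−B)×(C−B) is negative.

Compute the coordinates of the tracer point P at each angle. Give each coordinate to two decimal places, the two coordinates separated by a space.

A=(0,0), D=(12.00,0)
θ=50°: B = A + 1.00·(cos50°, sin50°) = (0.6428, 0.7660)
θ=50°: |BD| = 11.3830
θ=50°: circle(B,10.00) ∩ circle(D,8.00): a=7.2728, h=6.8634
θ=50°:   candidates: C₊=(8.3610,7.1244) cross=78.126; C₋=(7.4372,-6.5712) cross=-78.126
θ=50°:   branch - wants cross < 0 → take C=(7.4372,-6.5712) (cross=-78.126)
θ=50°: ex = (C−B)/|BC| = (0.6794,-0.7337); ey = (0.7337,0.6794)
θ=50°: P = B + -2.17·ex + -1.05·ey = (-1.6020,1.6448)
θ=205°: B = A + 1.00·(cos205°, sin205°) = (-0.9063, -0.4226)
θ=205°: |BD| = 12.9132
θ=205°: circle(B,10.00) ∩ circle(D,8.00): a=7.8505, h=6.1943
θ=205°:   candidates: C₊=(6.7373,6.0253) cross=79.988; C₋=(7.1427,-6.3567) cross=-79.988
θ=205°:   branch - wants cross < 0 → take C=(7.1427,-6.3567) (cross=-79.988)
θ=205°: ex = (C−B)/|BC| = (0.8049,-0.5934); ey = (0.5934,0.8049)
θ=205°: P = B + -2.17·ex + -1.05·ey = (-3.2760,0.0199)
θ=263°: B = A + 1.00·(cos263°, sin263°) = (-0.1219, -0.9925)
θ=263°: |BD| = 12.1624
θ=263°: circle(B,10.00) ∩ circle(D,8.00): a=7.5612, h=6.5443
θ=263°:   candidates: C₊=(6.8800,6.1470) cross=79.595; C₋=(7.9482,-6.8980) cross=-79.595
θ=263°:   branch - wants cross < 0 → take C=(7.9482,-6.8980) (cross=-79.595)
θ=263°: ex = (C−B)/|BC| = (0.8070,-0.5905); ey = (0.5905,0.8070)
θ=263°: P = B + -2.17·ex + -1.05·ey = (-2.4931,-0.5584)

θ=50°: -1.60 1.64
θ=205°: -3.28 0.02
θ=263°: -2.49 -0.56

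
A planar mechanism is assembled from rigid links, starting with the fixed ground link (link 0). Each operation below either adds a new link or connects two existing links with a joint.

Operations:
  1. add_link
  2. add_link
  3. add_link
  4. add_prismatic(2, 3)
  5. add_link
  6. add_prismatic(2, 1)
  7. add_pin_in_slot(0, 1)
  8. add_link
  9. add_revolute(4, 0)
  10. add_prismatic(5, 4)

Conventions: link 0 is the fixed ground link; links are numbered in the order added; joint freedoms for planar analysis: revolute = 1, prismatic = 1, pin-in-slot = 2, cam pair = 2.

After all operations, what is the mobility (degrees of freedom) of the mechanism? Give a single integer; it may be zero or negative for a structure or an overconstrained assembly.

(L,J1,J2)=(1,0,0); link0 fixed
link1: (2,0,0)
link2: (3,0,0)
link3: (4,0,0)
P 2-3 [J1]: (4,1,0)
link4: (5,1,0)
P 2-1 [J1]: (5,2,0)
PS 0-1 [J2]: (5,2,1)
link5: (6,2,1)
R 4-0 [J1]: (6,3,1)
P 5-4 [J1]: (6,4,1)
Grübler: 3·5 − 2·4 − 1 = 6

M = 6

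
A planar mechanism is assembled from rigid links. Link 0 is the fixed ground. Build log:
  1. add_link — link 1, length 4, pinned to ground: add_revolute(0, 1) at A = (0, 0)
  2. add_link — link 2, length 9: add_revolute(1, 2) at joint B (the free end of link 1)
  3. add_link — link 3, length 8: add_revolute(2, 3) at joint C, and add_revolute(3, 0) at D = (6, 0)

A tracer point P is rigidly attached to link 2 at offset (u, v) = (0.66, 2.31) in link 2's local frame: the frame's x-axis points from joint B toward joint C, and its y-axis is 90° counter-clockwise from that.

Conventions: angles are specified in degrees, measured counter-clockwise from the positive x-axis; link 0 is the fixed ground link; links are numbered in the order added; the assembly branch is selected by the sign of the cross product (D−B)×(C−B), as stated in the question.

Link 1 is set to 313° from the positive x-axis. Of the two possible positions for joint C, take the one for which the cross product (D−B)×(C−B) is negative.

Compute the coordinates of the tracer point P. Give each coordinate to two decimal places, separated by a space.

A=(0,0), D=(6.00,0)
B = A + 4.00·(cos313°, sin313°) = (2.7280, -2.9254)
|BD| = 4.3891
circle(B,9.00) ∩ circle(D,8.00): a=4.1312, h=7.9958
  candidates: C₊=(0.4783,5.7889) cross=35.094; C₋=(11.1371,-6.1327) cross=-35.094
  branch - wants cross < 0 → take C=(11.1371,-6.1327) (cross=-35.094)
ex = (C−B)/|BC| = (0.9343,-0.3564); ey = (0.3564,0.9343)
P = B + 0.66·ex + 2.31·ey = (4.1679,-1.0023)

4.17 -1.00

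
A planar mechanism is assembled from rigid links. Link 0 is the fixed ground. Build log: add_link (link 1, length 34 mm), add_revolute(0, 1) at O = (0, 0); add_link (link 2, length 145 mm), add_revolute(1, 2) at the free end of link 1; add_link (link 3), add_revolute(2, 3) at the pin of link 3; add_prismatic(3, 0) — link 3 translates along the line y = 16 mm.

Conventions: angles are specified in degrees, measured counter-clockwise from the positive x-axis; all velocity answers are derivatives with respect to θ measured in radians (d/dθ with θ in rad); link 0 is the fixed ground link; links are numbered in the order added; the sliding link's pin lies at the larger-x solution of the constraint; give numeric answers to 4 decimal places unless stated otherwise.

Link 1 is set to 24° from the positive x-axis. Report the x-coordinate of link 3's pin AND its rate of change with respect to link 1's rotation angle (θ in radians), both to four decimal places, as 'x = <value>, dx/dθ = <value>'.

geometry: r = 34 mm, L = 145 mm, e = 16 mm
crank pin P = (r cos θ, r sin θ) = (31.060546, 13.829046)
h = r sin θ − e = 13.829046 − 16 = -2.170954
x = r cos θ + √(L² − h²) = 31.060546 + 144.983747 = 176.044293
dx/dθ = −r sin θ − h·r cos θ/√(L² − h²) (θ in radians; h = -2.170954) = -13.363952

x = 176.0443, dx/dθ = -13.3640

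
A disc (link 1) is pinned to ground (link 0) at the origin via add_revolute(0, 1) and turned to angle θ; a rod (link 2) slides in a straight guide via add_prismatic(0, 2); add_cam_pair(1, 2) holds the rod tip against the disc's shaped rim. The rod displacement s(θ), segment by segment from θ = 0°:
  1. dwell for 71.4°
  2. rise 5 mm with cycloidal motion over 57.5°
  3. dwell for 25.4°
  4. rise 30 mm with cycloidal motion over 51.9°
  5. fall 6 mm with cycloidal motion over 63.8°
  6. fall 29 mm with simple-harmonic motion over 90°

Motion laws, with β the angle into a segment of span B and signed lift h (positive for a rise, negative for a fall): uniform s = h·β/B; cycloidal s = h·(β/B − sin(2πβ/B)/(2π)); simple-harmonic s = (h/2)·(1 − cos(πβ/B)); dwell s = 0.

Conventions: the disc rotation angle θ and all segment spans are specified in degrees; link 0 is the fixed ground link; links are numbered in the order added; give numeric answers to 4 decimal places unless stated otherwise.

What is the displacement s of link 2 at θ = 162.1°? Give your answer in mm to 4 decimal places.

segment 1 (0° to 71.4°, dwell): s unchanged at 0.0000
segment 2 (71.4° to 128.9°, cycloidal, h = 5) is passed completely: s = 0.0000 + (5) = 5.0000
segment 3 (128.9° to 154.3°, dwell): s unchanged at 5.0000
θ = 162.1° falls in segment 4 (154.3° to 206.2°, cycloidal, h = 30): β = 162.1 − 154.3 = 7.8°, B = 51.9°; Δs = 30·(0.1503 − sin(2π·0.1503)/(2π)) = 0.6408; s = 5.0000 + 0.6408 = 5.6408

5.6408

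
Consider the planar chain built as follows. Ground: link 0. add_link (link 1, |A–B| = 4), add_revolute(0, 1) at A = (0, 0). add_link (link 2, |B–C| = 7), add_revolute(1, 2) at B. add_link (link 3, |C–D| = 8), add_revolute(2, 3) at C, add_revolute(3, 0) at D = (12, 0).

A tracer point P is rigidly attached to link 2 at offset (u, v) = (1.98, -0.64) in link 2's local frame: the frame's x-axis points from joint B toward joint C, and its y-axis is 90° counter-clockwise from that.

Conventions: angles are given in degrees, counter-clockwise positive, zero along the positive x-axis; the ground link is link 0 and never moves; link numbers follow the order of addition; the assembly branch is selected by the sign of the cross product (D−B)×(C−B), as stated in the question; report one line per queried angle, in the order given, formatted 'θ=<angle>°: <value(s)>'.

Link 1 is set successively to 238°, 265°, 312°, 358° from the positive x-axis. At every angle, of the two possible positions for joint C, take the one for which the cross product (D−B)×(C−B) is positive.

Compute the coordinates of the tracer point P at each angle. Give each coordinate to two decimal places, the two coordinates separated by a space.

A=(0,0), D=(12.00,0)
θ=238°: B = A + 4.00·(cos238°, sin238°) = (-2.1197, -3.3922)
θ=238°: |BD| = 14.5214
θ=238°: circle(B,7.00) ∩ circle(D,8.00): a=6.7442, h=1.8749
θ=238°:   candidates: C₊=(4.0000,0.0063) cross=27.226; C₋=(4.8759,-3.6398) cross=-27.226
θ=238°:   branch + wants cross > 0 → take C=(4.0000,0.0063) (cross=27.226)
θ=238°: ex = (C−B)/|BC| = (0.8742,0.4855); ey = (-0.4855,0.8742)
θ=238°: P = B + 1.98·ex + -0.64·ey = (-0.0780,-2.9904)
θ=265°: B = A + 4.00·(cos265°, sin265°) = (-0.3486, -3.9848)
θ=265°: |BD| = 12.9756
θ=265°: circle(B,7.00) ∩ circle(D,8.00): a=5.9098, h=3.7516
θ=265°:   candidates: C₊=(4.1235,1.4004) cross=48.679; C₋=(6.4277,-5.7402) cross=-48.679
θ=265°:   branch + wants cross > 0 → take C=(4.1235,1.4004) (cross=48.679)
θ=265°: ex = (C−B)/|BC| = (0.6389,0.7693); ey = (-0.7693,0.6389)
θ=265°: P = B + 1.98·ex + -0.64·ey = (1.4087,-2.8704)
θ=312°: B = A + 4.00·(cos312°, sin312°) = (2.6765, -2.9726)
θ=312°: |BD| = 9.7859
θ=312°: circle(B,7.00) ∩ circle(D,8.00): a=4.1265, h=5.6544
θ=312°:   candidates: C₊=(4.8905,3.6681) cross=55.333; C₋=(8.3256,-7.1063) cross=-55.333
θ=312°:   branch + wants cross > 0 → take C=(4.8905,3.6681) (cross=55.333)
θ=312°: ex = (C−B)/|BC| = (0.3163,0.9487); ey = (-0.9487,0.3163)
θ=312°: P = B + 1.98·ex + -0.64·ey = (3.9099,-1.2966)
θ=358°: B = A + 4.00·(cos358°, sin358°) = (3.9976, -0.1396)
θ=358°: |BD| = 8.0037
θ=358°: circle(B,7.00) ∩ circle(D,8.00): a=3.0648, h=6.2934
θ=358°:   candidates: C₊=(6.9521,6.2063) cross=50.370; C₋=(7.1716,-6.3786) cross=-50.370
θ=358°:   branch + wants cross > 0 → take C=(6.9521,6.2063) (cross=50.370)
θ=358°: ex = (C−B)/|BC| = (0.4221,0.9066); ey = (-0.9066,0.4221)
θ=358°: P = B + 1.98·ex + -0.64·ey = (5.4135,1.3853)

θ=238°: -0.08 -2.99
θ=265°: 1.41 -2.87
θ=312°: 3.91 -1.30
θ=358°: 5.41 1.39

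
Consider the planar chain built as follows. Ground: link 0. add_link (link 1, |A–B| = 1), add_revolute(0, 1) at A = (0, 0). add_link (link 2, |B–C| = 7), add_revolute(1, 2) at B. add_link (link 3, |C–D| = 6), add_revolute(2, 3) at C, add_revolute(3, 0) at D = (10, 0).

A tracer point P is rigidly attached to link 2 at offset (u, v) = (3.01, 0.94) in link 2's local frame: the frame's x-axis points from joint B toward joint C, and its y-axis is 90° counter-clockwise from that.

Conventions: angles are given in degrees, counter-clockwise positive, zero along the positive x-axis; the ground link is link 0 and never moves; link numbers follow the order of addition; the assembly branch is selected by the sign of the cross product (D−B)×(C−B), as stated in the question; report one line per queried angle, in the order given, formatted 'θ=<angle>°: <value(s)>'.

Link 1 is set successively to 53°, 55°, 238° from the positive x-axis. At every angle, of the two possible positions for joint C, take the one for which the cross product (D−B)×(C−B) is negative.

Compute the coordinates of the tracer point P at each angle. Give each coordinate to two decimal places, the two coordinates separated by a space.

A=(0,0), D=(10.00,0)
θ=53°: B = A + 1.00·(cos53°, sin53°) = (0.6018, 0.7986)
θ=53°: |BD| = 9.4321
θ=53°: circle(B,7.00) ∩ circle(D,6.00): a=5.4052, h=4.4479
θ=53°:   candidates: C₊=(6.3642,4.7729) cross=41.953; C₋=(5.6110,-4.0910) cross=-41.953
θ=53°:   branch - wants cross < 0 → take C=(5.6110,-4.0910) (cross=-41.953)
θ=53°: ex = (C−B)/|BC| = (0.7156,-0.6985); ey = (0.6985,0.7156)
θ=53°: P = B + 3.01·ex + 0.94·ey = (3.4124,-0.6313)
θ=55°: B = A + 1.00·(cos55°, sin55°) = (0.5736, 0.8192)
θ=55°: |BD| = 9.4619
θ=55°: circle(B,7.00) ∩ circle(D,6.00): a=5.4179, h=4.4324
θ=55°:   candidates: C₊=(6.3549,4.7658) cross=41.939; C₋=(5.5874,-4.0656) cross=-41.939
θ=55°:   branch - wants cross < 0 → take C=(5.5874,-4.0656) (cross=-41.939)
θ=55°: ex = (C−B)/|BC| = (0.7163,-0.6978); ey = (0.6978,0.7163)
θ=55°: P = B + 3.01·ex + 0.94·ey = (3.3855,-0.6080)
θ=238°: B = A + 1.00·(cos238°, sin238°) = (-0.5299, -0.8480)
θ=238°: |BD| = 10.5640
θ=238°: circle(B,7.00) ∩ circle(D,6.00): a=5.8973, h=3.7712
θ=238°:   candidates: C₊=(5.0456,3.3844) cross=39.839; C₋=(5.6511,-4.1336) cross=-39.839
θ=238°:   branch - wants cross < 0 → take C=(5.6511,-4.1336) (cross=-39.839)
θ=238°: ex = (C−B)/|BC| = (0.8830,-0.4694); ey = (0.4694,0.8830)
θ=238°: P = B + 3.01·ex + 0.94·ey = (2.5691,-1.4308)

θ=53°: 3.41 -0.63
θ=55°: 3.39 -0.61
θ=238°: 2.57 -1.43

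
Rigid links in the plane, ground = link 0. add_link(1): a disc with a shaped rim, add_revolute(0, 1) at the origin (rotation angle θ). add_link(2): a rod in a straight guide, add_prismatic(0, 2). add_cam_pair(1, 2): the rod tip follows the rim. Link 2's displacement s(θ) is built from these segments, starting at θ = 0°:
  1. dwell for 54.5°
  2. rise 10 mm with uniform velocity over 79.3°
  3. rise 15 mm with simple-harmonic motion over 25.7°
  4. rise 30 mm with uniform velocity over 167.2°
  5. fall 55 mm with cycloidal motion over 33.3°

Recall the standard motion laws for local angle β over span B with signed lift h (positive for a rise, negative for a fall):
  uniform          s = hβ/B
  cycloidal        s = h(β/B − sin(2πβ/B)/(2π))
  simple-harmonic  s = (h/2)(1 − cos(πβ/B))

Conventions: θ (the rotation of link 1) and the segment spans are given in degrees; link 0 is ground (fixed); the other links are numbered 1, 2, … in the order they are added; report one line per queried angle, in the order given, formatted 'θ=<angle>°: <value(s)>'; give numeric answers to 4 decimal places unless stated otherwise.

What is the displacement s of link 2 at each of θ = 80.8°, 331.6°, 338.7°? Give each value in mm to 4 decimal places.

segment 1 (0° to 54.5°, dwell): s unchanged at 0.0000
θ = 80.8° falls in segment 2 (54.5° to 133.8°, uniform, h = 10): β = 80.8 − 54.5 = 26.3°, B = 79.3°; Δs = 10·26.3/79.3 = 3.3165; s = 0.0000 + 3.3165 = 3.3165
segment 2 (54.5° to 133.8°, uniform, h = 10) is passed completely: s = 0.0000 + (10) = 10.0000
segment 3 (133.8° to 159.5°, simple-harmonic, h = 15) is passed completely: s = 10.0000 + (15) = 25.0000
segment 4 (159.5° to 326.7°, uniform, h = 30) is passed completely: s = 25.0000 + (30) = 55.0000
θ = 331.6° falls in segment 5 (326.7° to 360°, cycloidal, h = -55): β = 331.6 − 326.7 = 4.9°, B = 33.3°; Δs = -55·(0.1471 − sin(2π·0.1471)/(2π)) = -1.1047; s = 55.0000 − 1.1047 = 53.8953
θ = 338.7° falls in segment 5 (326.7° to 360°, cycloidal, h = -55): β = 338.7 − 326.7 = 12°, B = 33.3°; Δs = -55·(0.3604 − sin(2π·0.3604)/(2π)) = -13.0878; s = 55.0000 − 13.0878 = 41.9122

θ=80.8°: 3.3165
θ=331.6°: 53.8953
θ=338.7°: 41.9122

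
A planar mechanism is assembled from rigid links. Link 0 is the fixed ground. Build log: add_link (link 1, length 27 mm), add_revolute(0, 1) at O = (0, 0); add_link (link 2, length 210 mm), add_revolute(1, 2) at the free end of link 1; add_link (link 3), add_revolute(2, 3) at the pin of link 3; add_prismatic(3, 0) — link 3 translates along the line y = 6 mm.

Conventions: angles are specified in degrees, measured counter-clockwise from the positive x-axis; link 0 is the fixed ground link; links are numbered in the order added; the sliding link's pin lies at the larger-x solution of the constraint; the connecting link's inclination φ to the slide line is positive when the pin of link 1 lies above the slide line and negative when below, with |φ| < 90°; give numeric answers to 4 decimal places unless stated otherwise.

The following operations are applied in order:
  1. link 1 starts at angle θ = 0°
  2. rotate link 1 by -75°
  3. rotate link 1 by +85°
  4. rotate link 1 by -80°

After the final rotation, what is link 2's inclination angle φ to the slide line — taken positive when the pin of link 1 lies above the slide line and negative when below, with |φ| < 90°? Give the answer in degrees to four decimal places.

geometry: r = 27 mm, L = 210 mm, e = 6 mm; θ starts at 0°
rotate link 1 by -75°: θ ← 0° -75° = -75°
rotate link 1 by +85°: θ ← -75° +85° = 10°
rotate link 1 by -80°: θ ← 10° -80° = -70°
h = r sin θ − e = -25.371701 − 6 = -31.371701
sin φ = h / L = -31.371701 / 210 = -0.14938905
φ = arcsin(-0.14938905) = -8.591523°

-8.5915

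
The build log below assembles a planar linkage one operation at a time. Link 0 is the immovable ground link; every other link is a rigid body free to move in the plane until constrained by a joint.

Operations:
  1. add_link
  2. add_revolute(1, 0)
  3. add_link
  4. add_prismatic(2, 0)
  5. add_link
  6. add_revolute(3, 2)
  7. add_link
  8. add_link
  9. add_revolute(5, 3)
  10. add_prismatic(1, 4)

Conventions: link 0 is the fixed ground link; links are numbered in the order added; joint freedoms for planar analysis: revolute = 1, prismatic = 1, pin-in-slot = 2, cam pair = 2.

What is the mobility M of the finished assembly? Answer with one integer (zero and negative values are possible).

L=1 J1=0 J2=0
add link → L=2 J1=0 J2=0
R@1,0 dof=1 J1 → L=2 J1=1 J2=0
add link → L=3 J1=1 J2=0
P@2,0 dof=1 J1 → L=3 J1=2 J2=0
add link → L=4 J1=2 J2=0
R@3,2 dof=1 J1 → L=4 J1=3 J2=0
add link → L=5 J1=3 J2=0
add link → L=6 J1=3 J2=0
R@5,3 dof=1 J1 → L=6 J1=4 J2=0
P@1,4 dof=1 J1 → L=6 J1=5 J2=0
M=3(L−1)−2J1−J2=3·5−2·5−0=5

M = 5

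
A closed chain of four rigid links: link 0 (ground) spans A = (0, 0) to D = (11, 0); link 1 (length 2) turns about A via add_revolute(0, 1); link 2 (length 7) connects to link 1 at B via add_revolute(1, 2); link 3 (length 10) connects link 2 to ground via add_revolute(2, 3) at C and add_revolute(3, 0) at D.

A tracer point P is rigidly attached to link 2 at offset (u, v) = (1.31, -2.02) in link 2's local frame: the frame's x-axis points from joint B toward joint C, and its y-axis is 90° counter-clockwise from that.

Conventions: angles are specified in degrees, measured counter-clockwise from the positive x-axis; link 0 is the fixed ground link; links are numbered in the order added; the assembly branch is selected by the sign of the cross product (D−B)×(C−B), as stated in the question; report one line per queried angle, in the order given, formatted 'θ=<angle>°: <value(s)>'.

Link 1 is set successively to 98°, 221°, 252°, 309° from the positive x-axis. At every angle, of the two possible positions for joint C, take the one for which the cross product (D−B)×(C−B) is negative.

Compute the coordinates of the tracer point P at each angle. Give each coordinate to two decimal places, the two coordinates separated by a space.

A=(0,0), D=(11.00,0)
θ=98°: B = A + 2.00·(cos98°, sin98°) = (-0.2783, 1.9805)
θ=98°: |BD| = 11.4509
θ=98°: circle(B,7.00) ∩ circle(D,10.00): a=3.4986, h=6.0630
θ=98°:   candidates: C₊=(4.2161,7.3471) cross=69.427; C₋=(2.1188,-4.5962) cross=-69.427
θ=98°:   branch - wants cross < 0 → take C=(2.1188,-4.5962) (cross=-69.427)
θ=98°: ex = (C−B)/|BC| = (0.3425,-0.9395); ey = (0.9395,0.3425)
θ=98°: P = B + 1.31·ex + -2.02·ey = (-1.7276,0.0580)
θ=221°: B = A + 2.00·(cos221°, sin221°) = (-1.5094, -1.3121)
θ=221°: |BD| = 12.5780
θ=221°: circle(B,7.00) ∩ circle(D,10.00): a=4.2617, h=5.5532
θ=221°:   candidates: C₊=(2.1497,4.6554) cross=69.848; C₋=(3.3083,-6.3905) cross=-69.848
θ=221°:   branch - wants cross < 0 → take C=(3.3083,-6.3905) (cross=-69.848)
θ=221°: ex = (C−B)/|BC| = (0.6882,-0.7255); ey = (0.7255,0.6882)
θ=221°: P = B + 1.31·ex + -2.02·ey = (-2.0733,-3.6528)
θ=252°: B = A + 2.00·(cos252°, sin252°) = (-0.6180, -1.9021)
θ=252°: |BD| = 11.7727
θ=252°: circle(B,7.00) ∩ circle(D,10.00): a=3.7203, h=5.9295
θ=252°:   candidates: C₊=(2.0954,4.5506) cross=69.806; C₋=(4.0114,-7.1526) cross=-69.806
θ=252°:   branch - wants cross < 0 → take C=(4.0114,-7.1526) (cross=-69.806)
θ=252°: ex = (C−B)/|BC| = (0.6614,-0.7501); ey = (0.7501,0.6614)
θ=252°: P = B + 1.31·ex + -2.02·ey = (-1.2668,-4.2206)
θ=309°: B = A + 2.00·(cos309°, sin309°) = (1.2586, -1.5543)
θ=309°: |BD| = 9.8646
θ=309°: circle(B,7.00) ∩ circle(D,10.00): a=2.3473, h=6.5947
θ=309°:   candidates: C₊=(2.5375,5.3279) cross=65.054; C₋=(4.6157,-7.6968) cross=-65.054
θ=309°:   branch - wants cross < 0 → take C=(4.6157,-7.6968) (cross=-65.054)
θ=309°: ex = (C−B)/|BC| = (0.4796,-0.8775); ey = (0.8775,0.4796)
θ=309°: P = B + 1.31·ex + -2.02·ey = (0.1143,-3.6726)

θ=98°: -1.73 0.06
θ=221°: -2.07 -3.65
θ=252°: -1.27 -4.22
θ=309°: 0.11 -3.67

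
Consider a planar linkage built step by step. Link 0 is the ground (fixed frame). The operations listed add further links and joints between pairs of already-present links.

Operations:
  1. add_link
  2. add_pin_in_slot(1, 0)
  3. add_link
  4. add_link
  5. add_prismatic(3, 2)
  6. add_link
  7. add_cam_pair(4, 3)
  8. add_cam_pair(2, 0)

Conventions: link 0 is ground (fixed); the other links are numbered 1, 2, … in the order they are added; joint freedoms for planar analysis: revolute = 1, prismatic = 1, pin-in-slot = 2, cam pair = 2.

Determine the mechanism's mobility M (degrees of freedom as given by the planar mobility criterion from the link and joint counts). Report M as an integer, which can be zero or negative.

L=1 J1=0 J2=0
add link → L=2 J1=0 J2=0
PS@1,0 dof=2 J2 → L=2 J1=0 J2=1
add link → L=3 J1=0 J2=1
add link → L=4 J1=0 J2=1
P@3,2 dof=1 J1 → L=4 J1=1 J2=1
add link → L=5 J1=1 J2=1
C@4,3 dof=2 J2 → L=5 J1=1 J2=2
C@2,0 dof=2 J2 → L=5 J1=1 J2=3
M=3(L−1)−2J1−J2=3·4−2·1−3=7

M = 7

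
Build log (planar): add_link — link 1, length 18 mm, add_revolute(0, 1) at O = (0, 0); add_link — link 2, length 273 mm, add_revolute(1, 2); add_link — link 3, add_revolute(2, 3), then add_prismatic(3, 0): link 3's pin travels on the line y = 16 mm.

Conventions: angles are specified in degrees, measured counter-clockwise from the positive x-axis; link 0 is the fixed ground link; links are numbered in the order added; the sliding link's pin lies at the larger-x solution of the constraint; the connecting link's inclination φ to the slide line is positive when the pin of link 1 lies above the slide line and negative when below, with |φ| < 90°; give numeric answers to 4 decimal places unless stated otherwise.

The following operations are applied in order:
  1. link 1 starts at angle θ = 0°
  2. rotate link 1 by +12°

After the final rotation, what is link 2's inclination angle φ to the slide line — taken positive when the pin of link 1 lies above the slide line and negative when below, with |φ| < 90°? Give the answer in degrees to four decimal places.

geometry: r = 18 mm, L = 273 mm, e = 16 mm; θ starts at 0°
rotate link 1 by +12°: θ ← 0° +12° = 12°
h = r sin θ − e = 3.742410 − 16 = -12.257590
sin φ = h / L = -12.257590 / 273 = -0.04489960
φ = arcsin(-0.04489960) = -2.573422°

-2.5734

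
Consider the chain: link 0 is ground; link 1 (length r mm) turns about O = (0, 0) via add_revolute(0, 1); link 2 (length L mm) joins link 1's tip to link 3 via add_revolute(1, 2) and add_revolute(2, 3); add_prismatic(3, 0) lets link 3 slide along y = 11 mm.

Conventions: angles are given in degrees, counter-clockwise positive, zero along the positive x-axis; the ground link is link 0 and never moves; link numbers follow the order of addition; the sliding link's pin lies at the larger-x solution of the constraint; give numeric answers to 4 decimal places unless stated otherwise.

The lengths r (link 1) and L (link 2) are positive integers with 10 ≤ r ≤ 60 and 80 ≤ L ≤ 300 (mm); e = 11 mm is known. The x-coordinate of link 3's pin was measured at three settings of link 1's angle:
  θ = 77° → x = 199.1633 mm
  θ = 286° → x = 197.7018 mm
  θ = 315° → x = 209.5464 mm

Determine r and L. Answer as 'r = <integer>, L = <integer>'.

constraint per measurement: (x − r cos θ)² + (r sin θ − e)² = L²
subtracting the θ₁ and θ₂ equations cancels the r² and L² terms:
r = (x₁² − x₂²) / (2[(x₁cos θ₁ + e sin θ₁) − (x₂cos θ₂ + e sin θ₂)]) = 25.0009 → r = 25
L² = (x₁ − r cos θ₁)² + (r sin θ₁ − e)² = 37636.0168 → L = 194.0000 → L = 194
check at θ₃=315°: x = 209.5464 (printed 209.5464) ✓

r = 25, L = 194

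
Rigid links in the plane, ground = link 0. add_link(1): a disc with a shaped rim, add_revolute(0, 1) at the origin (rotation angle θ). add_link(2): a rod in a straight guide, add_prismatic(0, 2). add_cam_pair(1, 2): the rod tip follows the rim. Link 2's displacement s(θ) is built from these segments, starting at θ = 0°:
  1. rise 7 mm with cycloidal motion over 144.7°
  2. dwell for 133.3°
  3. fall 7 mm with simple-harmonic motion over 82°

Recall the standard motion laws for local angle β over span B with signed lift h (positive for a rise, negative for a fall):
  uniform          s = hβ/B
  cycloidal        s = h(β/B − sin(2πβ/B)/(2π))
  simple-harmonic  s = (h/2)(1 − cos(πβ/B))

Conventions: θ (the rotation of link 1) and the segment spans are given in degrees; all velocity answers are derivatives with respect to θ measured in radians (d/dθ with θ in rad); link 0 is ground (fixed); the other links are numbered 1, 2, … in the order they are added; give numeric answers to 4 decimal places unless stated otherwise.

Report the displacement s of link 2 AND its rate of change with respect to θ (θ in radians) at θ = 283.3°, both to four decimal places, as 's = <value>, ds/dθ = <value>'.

segment 1 (0° to 144.7°, cycloidal, h = 7) is passed completely: s = 0.0000 + (7) = 7.0000
segment 2 (144.7° to 278°, dwell): s unchanged at 7.0000
θ = 283.3° falls in segment 3 (278° to 360°, simple-harmonic, h = -7): β = 283.3 − 278 = 5.3°, B = 82°; Δs = -7/2·(1 − cos(π·0.0646)) = -0.0719; s = 7.0000 − 0.0719 = 6.9281
velocity in seg [278°–360°] (simple-harmonic), θ in radians: β = 5.3° = 0.0925 rad, B = 82° = 1.4312 rad; ds/dθ = (πh/(2B)) sin(πβ/B) = (π·(-7)/(2·1.4312)) sin(π·0.0646) = -1.549352 mm/rad

s = 6.9281, ds/dθ = -1.5494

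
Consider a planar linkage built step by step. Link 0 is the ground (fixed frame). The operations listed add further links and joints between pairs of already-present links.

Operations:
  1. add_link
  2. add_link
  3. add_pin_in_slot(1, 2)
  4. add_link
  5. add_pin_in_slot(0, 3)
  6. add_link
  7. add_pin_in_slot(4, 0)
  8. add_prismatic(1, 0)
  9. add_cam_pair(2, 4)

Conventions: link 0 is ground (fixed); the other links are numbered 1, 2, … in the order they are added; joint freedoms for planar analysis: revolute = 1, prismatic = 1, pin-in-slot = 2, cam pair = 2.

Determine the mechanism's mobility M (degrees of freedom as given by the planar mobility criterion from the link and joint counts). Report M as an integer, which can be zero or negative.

L=1 J1=0 J2=0
add link → L=2 J1=0 J2=0
add link → L=3 J1=0 J2=0
PS@1,2 dof=2 J2 → L=3 J1=0 J2=1
add link → L=4 J1=0 J2=1
PS@0,3 dof=2 J2 → L=4 J1=0 J2=2
add link → L=5 J1=0 J2=2
PS@4,0 dof=2 J2 → L=5 J1=0 J2=3
P@1,0 dof=1 J1 → L=5 J1=1 J2=3
C@2,4 dof=2 J2 → L=5 J1=1 J2=4
M=3(L−1)−2J1−J2=3·4−2·1−4=6

M = 6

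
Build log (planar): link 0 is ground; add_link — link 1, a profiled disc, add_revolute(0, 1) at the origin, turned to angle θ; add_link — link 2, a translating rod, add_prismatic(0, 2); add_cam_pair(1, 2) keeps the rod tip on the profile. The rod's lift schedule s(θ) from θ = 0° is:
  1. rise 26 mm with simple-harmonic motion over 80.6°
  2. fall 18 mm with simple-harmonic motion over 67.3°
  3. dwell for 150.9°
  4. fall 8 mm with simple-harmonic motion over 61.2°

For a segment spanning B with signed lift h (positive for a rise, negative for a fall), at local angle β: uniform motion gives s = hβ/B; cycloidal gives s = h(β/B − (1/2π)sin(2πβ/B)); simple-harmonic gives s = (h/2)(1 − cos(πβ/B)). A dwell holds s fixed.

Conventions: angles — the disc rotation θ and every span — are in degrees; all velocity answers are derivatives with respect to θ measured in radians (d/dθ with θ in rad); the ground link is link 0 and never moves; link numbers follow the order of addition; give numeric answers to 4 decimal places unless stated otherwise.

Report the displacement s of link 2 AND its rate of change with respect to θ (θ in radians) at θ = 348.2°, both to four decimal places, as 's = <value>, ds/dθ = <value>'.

seg 1 [0°–80.6°] simple-harmonic, h=26: full span → s += 26 → s = 26.0000
seg 2 [80.6°–147.9°] simple-harmonic, h=-18: full span → s += -18 → s = 8.0000
seg 3 [147.9°–298.8°] dwell: s stays 8.0000
seg 4 [298.8°–360°] simple-harmonic, h=-8: θ=348.2° here. β=49.4, B=61.2. -8/2·(1 − cos(π·0.8072)) = -7.2883 → s = 0.7117
velocity in seg [298.8°–360°] (simple-harmonic), θ in radians: β = 49.4° = 0.8622 rad, B = 61.2° = 1.0681 rad; ds/dθ = (πh/(2B)) sin(πβ/B) = (π·(-8)/(2·1.0681)) sin(π·0.8072) = -6.698399 mm/rad

s = 0.7117, ds/dθ = -6.6984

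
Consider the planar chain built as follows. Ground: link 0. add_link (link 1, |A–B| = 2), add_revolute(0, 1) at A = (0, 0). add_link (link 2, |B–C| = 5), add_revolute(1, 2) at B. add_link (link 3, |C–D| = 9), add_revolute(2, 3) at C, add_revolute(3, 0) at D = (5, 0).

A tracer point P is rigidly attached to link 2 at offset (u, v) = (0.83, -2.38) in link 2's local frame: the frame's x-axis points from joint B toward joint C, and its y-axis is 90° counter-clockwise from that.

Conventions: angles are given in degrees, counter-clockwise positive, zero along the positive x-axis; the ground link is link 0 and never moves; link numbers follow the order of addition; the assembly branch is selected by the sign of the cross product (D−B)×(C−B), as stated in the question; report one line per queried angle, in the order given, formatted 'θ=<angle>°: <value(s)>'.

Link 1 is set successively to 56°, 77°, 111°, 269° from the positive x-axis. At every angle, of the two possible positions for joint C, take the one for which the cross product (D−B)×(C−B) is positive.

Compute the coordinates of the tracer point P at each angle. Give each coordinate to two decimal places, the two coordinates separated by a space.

A=(0,0), D=(5.00,0)
θ=56°: B = A + 2.00·(cos56°, sin56°) = (1.1184, 1.6581)
θ=56°: |BD| = 4.2209
θ=56°: circle(B,5.00) ∩ circle(D,9.00): a=-4.5232, h=2.1309
θ=56°:   candidates: C₊=(-2.2041,5.3945) cross=8.995; C₋=(-3.8783,1.4752) cross=-8.995
θ=56°:   branch + wants cross > 0 → take C=(-2.2041,5.3945) (cross=8.995)
θ=56°: ex = (C−B)/|BC| = (-0.6645,0.7473); ey = (-0.7473,-0.6645)
θ=56°: P = B + 0.83·ex + -2.38·ey = (2.3454,3.8598)
θ=77°: B = A + 2.00·(cos77°, sin77°) = (0.4499, 1.9487)
θ=77°: |BD| = 4.9498
θ=77°: circle(B,5.00) ∩ circle(D,9.00): a=-3.1818, h=3.8569
θ=77°:   candidates: C₊=(-0.9565,6.7469) cross=19.091; C₋=(-3.9934,-0.3440) cross=-19.091
θ=77°:   branch + wants cross > 0 → take C=(-0.9565,6.7469) (cross=19.091)
θ=77°: ex = (C−B)/|BC| = (-0.2813,0.9596); ey = (-0.9596,-0.2813)
θ=77°: P = B + 0.83·ex + -2.38·ey = (2.5004,3.4147)
θ=111°: B = A + 2.00·(cos111°, sin111°) = (-0.7167, 1.8672)
θ=111°: |BD| = 6.0139
θ=111°: circle(B,5.00) ∩ circle(D,9.00): a=-1.6489, h=4.7203
θ=111°:   candidates: C₊=(-0.8186,6.8661) cross=28.388; C₋=(-3.7497,-2.1079) cross=-28.388
θ=111°:   branch + wants cross > 0 → take C=(-0.8186,6.8661) (cross=28.388)
θ=111°: ex = (C−B)/|BC| = (-0.0204,0.9998); ey = (-0.9998,-0.0204)
θ=111°: P = B + 0.83·ex + -2.38·ey = (1.6459,2.7455)
θ=269°: B = A + 2.00·(cos269°, sin269°) = (-0.0349, -1.9997)
θ=269°: |BD| = 5.4175
θ=269°: circle(B,5.00) ∩ circle(D,9.00): a=-2.4597, h=4.3531
θ=269°:   candidates: C₊=(-3.9278,1.1381) cross=23.583; C₋=(-0.7141,-6.9534) cross=-23.583
θ=269°:   branch + wants cross > 0 → take C=(-3.9278,1.1381) (cross=23.583)
θ=269°: ex = (C−B)/|BC| = (-0.7786,0.6276); ey = (-0.6276,-0.7786)
θ=269°: P = B + 0.83·ex + -2.38·ey = (0.8125,0.3742)

θ=56°: 2.35 3.86
θ=77°: 2.50 3.41
θ=111°: 1.65 2.75
θ=269°: 0.81 0.37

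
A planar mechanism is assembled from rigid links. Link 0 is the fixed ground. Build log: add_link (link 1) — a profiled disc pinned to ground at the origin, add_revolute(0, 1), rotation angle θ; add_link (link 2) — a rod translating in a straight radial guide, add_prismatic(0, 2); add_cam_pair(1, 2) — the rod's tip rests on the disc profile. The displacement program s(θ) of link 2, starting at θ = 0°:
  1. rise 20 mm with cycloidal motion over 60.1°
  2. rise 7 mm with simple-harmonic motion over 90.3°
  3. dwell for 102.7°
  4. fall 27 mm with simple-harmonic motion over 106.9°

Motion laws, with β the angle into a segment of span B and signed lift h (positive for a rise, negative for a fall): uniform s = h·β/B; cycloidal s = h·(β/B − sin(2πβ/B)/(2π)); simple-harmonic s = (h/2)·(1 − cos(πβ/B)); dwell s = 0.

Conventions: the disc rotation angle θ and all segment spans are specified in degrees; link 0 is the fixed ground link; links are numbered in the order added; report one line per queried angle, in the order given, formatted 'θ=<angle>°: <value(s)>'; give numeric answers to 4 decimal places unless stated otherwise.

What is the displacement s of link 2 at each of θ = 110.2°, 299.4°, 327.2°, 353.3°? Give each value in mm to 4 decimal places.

seg 1 [0°–60.1°] cycloidal, h=20: full span → s += 20 → s = 20.0000
seg 2 [60.1°–150.4°] simple-harmonic, h=7: θ=110.2° here. β=50.1, B=90.3. 7/2·(1 − cos(π·0.5548)) = 4.0998 → s = 24.0998
seg 2 [60.1°–150.4°] simple-harmonic, h=7: full span → s += 7 → s = 27.0000
seg 3 [150.4°–253.1°] dwell: s stays 27.0000
seg 4 [253.1°–360°] simple-harmonic, h=-27: θ=299.4° here. β=46.3, B=106.9. -27/2·(1 − cos(π·0.4331)) = -10.6841 → s = 16.3159
seg 4 [253.1°–360°] simple-harmonic, h=-27: θ=327.2° here. β=74.1, B=106.9. -27/2·(1 − cos(π·0.6932)) = -21.1990 → s = 5.8010
seg 4 [253.1°–360°] simple-harmonic, h=-27: θ=353.3° here. β=100.2, B=106.9. -27/2·(1 − cos(π·0.9373)) = -26.7391 → s = 0.2609

θ=110.2°: 24.0998
θ=299.4°: 16.3159
θ=327.2°: 5.8010
θ=353.3°: 0.2609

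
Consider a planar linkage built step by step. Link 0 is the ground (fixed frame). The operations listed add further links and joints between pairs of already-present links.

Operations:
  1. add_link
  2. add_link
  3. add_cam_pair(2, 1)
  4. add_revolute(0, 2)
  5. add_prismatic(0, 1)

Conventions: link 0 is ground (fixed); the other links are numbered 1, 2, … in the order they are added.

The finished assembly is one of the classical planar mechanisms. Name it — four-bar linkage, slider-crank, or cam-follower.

links: 3 (incl. ground); joints: 1 revolute, 1 prismatic, 1 higher (cam) pair, forming one closed loop
3 links, revolute + prismatic + higher pair in one loop → cam-follower

cam-follower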